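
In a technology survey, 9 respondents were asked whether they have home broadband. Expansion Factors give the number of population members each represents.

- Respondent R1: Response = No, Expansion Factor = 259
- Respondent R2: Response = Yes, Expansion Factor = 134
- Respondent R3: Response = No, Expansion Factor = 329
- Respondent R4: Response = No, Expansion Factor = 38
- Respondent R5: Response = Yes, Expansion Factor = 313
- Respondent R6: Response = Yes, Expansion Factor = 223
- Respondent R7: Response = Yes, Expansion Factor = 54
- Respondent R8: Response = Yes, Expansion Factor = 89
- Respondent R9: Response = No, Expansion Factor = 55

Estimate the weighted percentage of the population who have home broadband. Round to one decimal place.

54.4

Sum of weights for 'Yes' = 134 + 313 + 223 + 54 + 89 = 813
Total weight = 259 + 134 + 329 + 38 + 313 + 223 + 54 + 89 + 55 = 1494
Weighted proportion = 813 / 1494 = 0.54417671 → 54.417671%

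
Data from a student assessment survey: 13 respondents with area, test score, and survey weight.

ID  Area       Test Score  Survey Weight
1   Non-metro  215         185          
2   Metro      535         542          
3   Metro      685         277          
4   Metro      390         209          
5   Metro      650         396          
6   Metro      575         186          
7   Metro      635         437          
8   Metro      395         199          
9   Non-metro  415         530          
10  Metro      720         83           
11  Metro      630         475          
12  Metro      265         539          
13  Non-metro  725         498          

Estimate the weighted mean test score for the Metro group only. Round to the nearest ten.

530

Metro rows: 2, 3, 4, 5, 6, 7, 8, 10, 11, 12
Weighted sum = 535×542 + 685×277 + 390×209 + 650×396 + 575×186 + 635×437 + 395×199 + 720×83 + 630×475 + 265×539
  = 289970 + 189745 + 81510 + 257400 + 106950 + 277495 + 78605 + 59760 + 299250 + 142835 = 1783520
Sum of weights = 542 + 277 + 209 + 396 + 186 + 437 + 199 + 83 + 475 + 539 = 3343
Weighted mean = 1783520 / 3343 = 533.50882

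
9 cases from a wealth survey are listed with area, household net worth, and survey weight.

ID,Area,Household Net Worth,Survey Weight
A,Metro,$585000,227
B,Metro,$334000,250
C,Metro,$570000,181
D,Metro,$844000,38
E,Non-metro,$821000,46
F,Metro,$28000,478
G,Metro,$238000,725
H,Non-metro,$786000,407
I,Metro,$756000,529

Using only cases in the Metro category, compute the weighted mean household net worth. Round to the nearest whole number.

Metro rows: A, B, C, D, F, G, I
Weighted sum = 937395000
Sum of weights = 227 + 250 + 181 + 38 + 478 + 725 + 529 = 2428
Weighted mean = 937395000 / 2428 = 386077.02

386077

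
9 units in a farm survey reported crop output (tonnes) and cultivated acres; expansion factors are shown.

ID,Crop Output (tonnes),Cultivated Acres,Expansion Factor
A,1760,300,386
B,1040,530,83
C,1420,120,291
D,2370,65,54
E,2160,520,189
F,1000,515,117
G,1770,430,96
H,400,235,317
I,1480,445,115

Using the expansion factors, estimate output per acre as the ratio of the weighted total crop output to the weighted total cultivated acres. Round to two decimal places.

Σ wᵢ·y = 1760×386 + 1040×83 + 1420×291 + 2370×54 + 2160×189 + 1000×117 + 1770×96 + 400×317 + 1480×115
  = 679360 + 86320 + 413220 + 127980 + 408240 + 117000 + 169920 + 126800 + 170200 = 2299040
Σ wᵢ·x = 300×386 + 530×83 + 120×291 + 65×54 + 520×189 + 515×117 + 430×96 + 235×317 + 445×115
  = 523705
Ratio = 2299040 / 523705 = 4.3899524

4.39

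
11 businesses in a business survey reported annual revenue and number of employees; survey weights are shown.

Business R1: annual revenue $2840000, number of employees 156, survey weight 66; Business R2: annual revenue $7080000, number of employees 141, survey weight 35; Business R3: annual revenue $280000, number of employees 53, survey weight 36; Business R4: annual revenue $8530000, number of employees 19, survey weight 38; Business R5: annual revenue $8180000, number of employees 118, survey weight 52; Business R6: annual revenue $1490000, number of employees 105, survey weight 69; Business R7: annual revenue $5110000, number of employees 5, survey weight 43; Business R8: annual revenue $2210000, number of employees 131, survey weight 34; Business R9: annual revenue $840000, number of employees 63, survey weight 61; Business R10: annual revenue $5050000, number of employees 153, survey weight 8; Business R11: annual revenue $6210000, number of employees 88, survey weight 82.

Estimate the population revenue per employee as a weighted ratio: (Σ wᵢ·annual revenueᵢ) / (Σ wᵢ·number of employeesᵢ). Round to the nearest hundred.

Σ wᵢ·y = 2840000×66 + 7080000×35 + 280000×36 + 8530000×38 + 8180000×52 + 1490000×69 + 5110000×43 + 2210000×34 + 840000×61 + 5050000×8 + 6210000×82
  = 187440000 + 247800000 + 10080000 + 324140000 + 425360000 + 102810000 + 219730000 + 75140000 + 51240000 + 40400000 + 509220000 = 2193360000
Σ wᵢ·x = 156×66 + 141×35 + 53×36 + 19×38 + 118×52 + 105×69 + 5×43 + 131×34 + 63×61 + 153×8 + 88×82
  = 10296 + 4935 + 1908 + 722 + 6136 + 7245 + 215 + 4454 + 3843 + 1224 + 7216 = 48194
Ratio = 2193360000 / 48194 = 45511.059

45500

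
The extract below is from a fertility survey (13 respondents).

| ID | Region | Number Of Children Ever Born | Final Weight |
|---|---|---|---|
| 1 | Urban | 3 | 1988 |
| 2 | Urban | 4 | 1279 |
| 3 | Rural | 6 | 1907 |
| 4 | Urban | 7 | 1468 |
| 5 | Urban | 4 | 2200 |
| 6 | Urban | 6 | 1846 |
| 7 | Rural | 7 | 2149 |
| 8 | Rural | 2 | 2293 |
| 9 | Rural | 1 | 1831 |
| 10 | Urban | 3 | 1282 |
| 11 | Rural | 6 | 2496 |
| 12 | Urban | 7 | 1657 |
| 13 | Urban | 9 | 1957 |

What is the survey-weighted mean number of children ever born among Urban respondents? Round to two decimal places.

Urban rows: 1, 2, 4, 5, 6, 10, 12, 13
Weighted sum = 3×1988 + 4×1279 + 7×1468 + 4×2200 + 6×1846 + 3×1282 + 7×1657 + 9×1957
  = 5964 + 5116 + 10276 + 8800 + 11076 + 3846 + 11599 + 17613 = 74290
Sum of weights = 1988 + 1279 + 1468 + 2200 + 1846 + 1282 + 1657 + 1957 = 13677
Weighted mean = 74290 / 13677 = 5.4317467

5.43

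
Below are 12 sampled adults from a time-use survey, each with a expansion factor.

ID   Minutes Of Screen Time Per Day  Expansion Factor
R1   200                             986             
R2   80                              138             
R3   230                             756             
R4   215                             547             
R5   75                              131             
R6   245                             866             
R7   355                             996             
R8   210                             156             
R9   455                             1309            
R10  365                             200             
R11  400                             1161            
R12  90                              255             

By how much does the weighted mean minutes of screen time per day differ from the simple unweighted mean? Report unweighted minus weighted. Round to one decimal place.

Unweighted sum = 200 + 80 + 230 + 215 + 75 + 245 + 355 + 210 + 455 + 365 + 400 + 90 = 2920
Unweighted mean = 2920 / 12 = 243.33333
Weighted sum = 200×986 + 80×138 + 230×756 + 215×547 + 75×131 + 245×866 + 355×996 + 210×156 + 455×1309 + 365×200 + 400×1161 + 90×255
  = 197200 + 11040 + 173880 + 117605 + 9825 + 212170 + 353580 + 32760 + 595595 + 73000 + 464400 + 22950 = 2264005
Sum of weights = 986 + 138 + 756 + 547 + 131 + 866 + 996 + 156 + 1309 + 200 + 1161 + 255 = 7501
Weighted mean = 2264005 / 7501 = 301.82709
Difference (unweighted minus weighted) = -58.493756

-58.5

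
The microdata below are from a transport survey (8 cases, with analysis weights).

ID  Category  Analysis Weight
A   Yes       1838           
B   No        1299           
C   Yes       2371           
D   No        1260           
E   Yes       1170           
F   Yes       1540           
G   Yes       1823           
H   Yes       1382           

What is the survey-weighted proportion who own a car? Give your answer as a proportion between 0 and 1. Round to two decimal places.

0.80

Sum of weights for 'Yes' = 1838 + 2371 + 1170 + 1540 + 1823 + 1382 = 10124
Total weight = 1838 + 1299 + 2371 + 1260 + 1170 + 1540 + 1823 + 1382 = 12683
Weighted proportion = 10124 / 12683 = 0.79823386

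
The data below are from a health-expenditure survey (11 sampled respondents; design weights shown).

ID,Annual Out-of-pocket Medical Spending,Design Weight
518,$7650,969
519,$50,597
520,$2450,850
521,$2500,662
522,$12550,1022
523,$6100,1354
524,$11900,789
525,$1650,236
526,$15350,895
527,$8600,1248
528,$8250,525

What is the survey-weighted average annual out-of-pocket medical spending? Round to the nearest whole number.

7745

Weighted sum = 7650×969 + 50×597 + 2450×850 + 2500×662 + 12550×1022 + 6100×1354 + 11900×789 + 1650×236 + 15350×895 + 8600×1248 + 8250×525
  = 7412850 + 29850 + 2082500 + 1655000 + 12826100 + 8259400 + 9389100 + 389400 + 13738250 + 10732800 + 4331250 = 70846500
Sum of weights = 969 + 597 + 850 + 662 + 1022 + 1354 + 789 + 236 + 895 + 1248 + 525 = 9147
Weighted mean = 70846500 / 9147 = 7745.3263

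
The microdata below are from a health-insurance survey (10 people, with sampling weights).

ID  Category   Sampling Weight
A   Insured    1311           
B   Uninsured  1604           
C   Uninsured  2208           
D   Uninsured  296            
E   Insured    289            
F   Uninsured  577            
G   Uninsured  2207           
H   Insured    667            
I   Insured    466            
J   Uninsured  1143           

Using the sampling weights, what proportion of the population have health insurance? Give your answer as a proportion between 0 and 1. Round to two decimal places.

0.25

Sum of weights for 'Insured' = 1311 + 289 + 667 + 466 = 2733
Total weight = 1311 + 1604 + 2208 + 296 + 289 + 577 + 2207 + 667 + 466 + 1143 = 10768
Weighted proportion = 2733 / 10768 = 0.25380758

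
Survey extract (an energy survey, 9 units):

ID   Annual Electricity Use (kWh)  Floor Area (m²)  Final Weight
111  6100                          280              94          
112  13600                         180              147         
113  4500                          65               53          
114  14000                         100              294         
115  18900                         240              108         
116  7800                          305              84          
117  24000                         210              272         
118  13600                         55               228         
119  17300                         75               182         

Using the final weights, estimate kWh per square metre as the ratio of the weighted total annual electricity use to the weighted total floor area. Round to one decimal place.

Σ wᵢ·y = 6100×94 + 13600×147 + 4500×53 + 14000×294 + 18900×108 + 7800×84 + 24000×272 + 13600×228 + 17300×182
  = 573400 + 1999200 + 238500 + 4116000 + 2041200 + 655200 + 6528000 + 3100800 + 3148600 = 22400900
Σ wᵢ·x = 280×94 + 180×147 + 65×53 + 100×294 + 240×108 + 305×84 + 210×272 + 55×228 + 75×182
  = 26320 + 26460 + 3445 + 29400 + 25920 + 25620 + 57120 + 12540 + 13650 = 220475
Ratio = 22400900 / 220475 = 101.6029

101.6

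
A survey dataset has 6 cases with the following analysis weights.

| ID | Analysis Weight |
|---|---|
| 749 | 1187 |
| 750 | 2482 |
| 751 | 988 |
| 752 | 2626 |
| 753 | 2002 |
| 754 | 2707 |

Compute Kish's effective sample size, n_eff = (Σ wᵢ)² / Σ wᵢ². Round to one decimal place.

Σ wᵢ = 1187 + 2482 + 988 + 2626 + 2002 + 2707 = 11992
Σ wᵢ² = 1408969 + 6160324 + 976144 + 6895876 + 4008004 + 7327849 = 26777166
n_eff = 11992² / 26777166 = 143808064 / 26777166 = 5.3705483

5.4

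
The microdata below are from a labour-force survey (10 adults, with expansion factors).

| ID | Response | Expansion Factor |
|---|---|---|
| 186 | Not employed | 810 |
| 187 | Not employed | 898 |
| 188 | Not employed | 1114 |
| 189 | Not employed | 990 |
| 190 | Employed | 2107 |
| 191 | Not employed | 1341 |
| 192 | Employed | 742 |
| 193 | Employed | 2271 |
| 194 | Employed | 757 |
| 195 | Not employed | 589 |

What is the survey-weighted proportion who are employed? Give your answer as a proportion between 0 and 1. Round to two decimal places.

0.51

Sum of weights for 'Employed' = 2107 + 742 + 2271 + 757 = 5877
Total weight = 810 + 898 + 1114 + 990 + 2107 + 1341 + 742 + 2271 + 757 + 589 = 11619
Weighted proportion = 5877 / 11619 = 0.50580945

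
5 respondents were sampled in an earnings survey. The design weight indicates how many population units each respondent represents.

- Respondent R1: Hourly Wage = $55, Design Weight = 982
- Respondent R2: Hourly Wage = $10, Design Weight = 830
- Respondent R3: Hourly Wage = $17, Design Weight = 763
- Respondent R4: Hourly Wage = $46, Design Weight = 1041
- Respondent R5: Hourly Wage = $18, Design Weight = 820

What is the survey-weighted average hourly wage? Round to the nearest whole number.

Weighted sum = 55×982 + 10×830 + 17×763 + 46×1041 + 18×820
  = 54010 + 8300 + 12971 + 47886 + 14760 = 137927
Sum of weights = 982 + 830 + 763 + 1041 + 820 = 4436
Weighted mean = 137927 / 4436 = 31.092651

31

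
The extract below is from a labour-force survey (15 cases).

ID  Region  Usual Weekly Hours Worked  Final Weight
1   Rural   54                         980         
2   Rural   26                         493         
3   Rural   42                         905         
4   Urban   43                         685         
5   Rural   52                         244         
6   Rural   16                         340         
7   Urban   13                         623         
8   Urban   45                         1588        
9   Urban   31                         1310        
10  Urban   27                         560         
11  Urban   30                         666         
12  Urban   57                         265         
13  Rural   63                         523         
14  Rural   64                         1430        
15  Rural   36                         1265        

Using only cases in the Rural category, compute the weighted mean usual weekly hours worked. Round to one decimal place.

47.2

Rural rows: 1, 2, 3, 5, 6, 13, 14, 15
Weighted sum = 54×980 + 26×493 + 42×905 + 52×244 + 16×340 + 63×523 + 64×1430 + 36×1265
  = 52920 + 12818 + 38010 + 12688 + 5440 + 32949 + 91520 + 45540 = 291885
Sum of weights = 980 + 493 + 905 + 244 + 340 + 523 + 1430 + 1265 = 6180
Weighted mean = 291885 / 6180 = 47.230583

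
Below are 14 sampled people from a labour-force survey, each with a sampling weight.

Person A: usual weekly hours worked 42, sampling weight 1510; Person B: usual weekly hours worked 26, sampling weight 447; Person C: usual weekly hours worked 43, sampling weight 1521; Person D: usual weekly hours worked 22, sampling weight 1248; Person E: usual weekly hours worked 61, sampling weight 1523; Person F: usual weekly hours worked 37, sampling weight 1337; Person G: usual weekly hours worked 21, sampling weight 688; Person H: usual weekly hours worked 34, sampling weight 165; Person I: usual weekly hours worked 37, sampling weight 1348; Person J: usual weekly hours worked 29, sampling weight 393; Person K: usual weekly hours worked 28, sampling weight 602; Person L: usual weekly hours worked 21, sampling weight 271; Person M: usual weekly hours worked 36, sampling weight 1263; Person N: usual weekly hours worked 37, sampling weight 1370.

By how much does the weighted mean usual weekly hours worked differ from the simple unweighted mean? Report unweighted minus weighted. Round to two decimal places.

-3.43

Unweighted sum = 474
Unweighted mean = 474 / 14 = 33.857143
Weighted sum = 510309
Sum of weights = 13686
Weighted mean = 510309 / 13686 = 37.286936
Difference (unweighted minus weighted) = -3.4297927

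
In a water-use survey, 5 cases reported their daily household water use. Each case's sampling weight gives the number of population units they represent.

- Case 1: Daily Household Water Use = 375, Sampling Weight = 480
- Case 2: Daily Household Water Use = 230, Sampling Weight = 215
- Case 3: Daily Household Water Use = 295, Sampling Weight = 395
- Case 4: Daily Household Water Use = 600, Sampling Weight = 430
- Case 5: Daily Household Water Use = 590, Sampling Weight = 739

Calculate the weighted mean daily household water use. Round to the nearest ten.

460

Weighted sum = 375×480 + 230×215 + 295×395 + 600×430 + 590×739
  = 180000 + 49450 + 116525 + 258000 + 436010 = 1039985
Sum of weights = 480 + 215 + 395 + 430 + 739 = 2259
Weighted mean = 1039985 / 2259 = 460.37406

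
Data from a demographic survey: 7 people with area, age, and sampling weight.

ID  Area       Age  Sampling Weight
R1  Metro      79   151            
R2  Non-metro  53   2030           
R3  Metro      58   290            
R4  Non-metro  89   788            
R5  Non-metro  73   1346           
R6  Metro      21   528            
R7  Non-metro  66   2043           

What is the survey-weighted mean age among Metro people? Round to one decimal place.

41.1

Metro rows: R1, R3, R6
Weighted sum = 79×151 + 58×290 + 21×528
  = 11929 + 16820 + 11088 = 39837
Sum of weights = 151 + 290 + 528 = 969
Weighted mean = 39837 / 969 = 41.111455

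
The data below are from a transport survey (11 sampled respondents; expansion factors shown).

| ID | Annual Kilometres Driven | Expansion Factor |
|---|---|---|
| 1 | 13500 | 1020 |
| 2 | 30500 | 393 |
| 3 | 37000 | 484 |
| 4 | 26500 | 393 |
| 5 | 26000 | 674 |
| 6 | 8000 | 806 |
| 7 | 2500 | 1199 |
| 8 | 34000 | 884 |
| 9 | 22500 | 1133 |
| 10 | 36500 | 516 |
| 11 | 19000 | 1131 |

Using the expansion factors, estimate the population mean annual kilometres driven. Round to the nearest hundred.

20500

Weighted sum = 176920000
Sum of weights = 1020 + 393 + 484 + 393 + 674 + 806 + 1199 + 884 + 1133 + 516 + 1131 = 8633
Weighted mean = 176920000 / 8633 = 20493.455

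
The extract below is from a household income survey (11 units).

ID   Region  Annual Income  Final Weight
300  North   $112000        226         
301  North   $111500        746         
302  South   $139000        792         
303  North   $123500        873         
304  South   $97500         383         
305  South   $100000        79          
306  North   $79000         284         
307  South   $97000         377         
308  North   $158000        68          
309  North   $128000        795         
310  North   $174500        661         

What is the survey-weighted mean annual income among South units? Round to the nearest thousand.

118000

South rows: 302, 304, 305, 307
Weighted sum = 139000×792 + 97500×383 + 100000×79 + 97000×377
  = 191899500
Sum of weights = 1631
Weighted mean = 191899500 / 1631 = 117657.57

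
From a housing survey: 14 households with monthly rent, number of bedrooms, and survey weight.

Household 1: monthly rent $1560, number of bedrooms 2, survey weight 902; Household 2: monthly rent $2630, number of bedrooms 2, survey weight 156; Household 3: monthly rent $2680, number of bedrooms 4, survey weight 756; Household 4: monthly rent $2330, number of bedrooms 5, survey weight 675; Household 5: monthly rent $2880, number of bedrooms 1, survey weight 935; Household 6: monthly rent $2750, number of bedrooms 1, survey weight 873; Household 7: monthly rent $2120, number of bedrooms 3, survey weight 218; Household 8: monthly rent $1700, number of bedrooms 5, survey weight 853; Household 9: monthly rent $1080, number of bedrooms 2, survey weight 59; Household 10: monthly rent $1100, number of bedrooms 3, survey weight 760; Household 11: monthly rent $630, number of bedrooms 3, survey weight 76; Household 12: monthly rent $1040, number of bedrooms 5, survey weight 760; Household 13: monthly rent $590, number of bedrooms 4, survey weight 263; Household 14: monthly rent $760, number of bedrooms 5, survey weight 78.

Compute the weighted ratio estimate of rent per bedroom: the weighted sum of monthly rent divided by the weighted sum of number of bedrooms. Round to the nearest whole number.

622

Σ wᵢ·y = 14374490
Σ wᵢ·x = 23110
Ratio = 14374490 / 23110 = 622.00303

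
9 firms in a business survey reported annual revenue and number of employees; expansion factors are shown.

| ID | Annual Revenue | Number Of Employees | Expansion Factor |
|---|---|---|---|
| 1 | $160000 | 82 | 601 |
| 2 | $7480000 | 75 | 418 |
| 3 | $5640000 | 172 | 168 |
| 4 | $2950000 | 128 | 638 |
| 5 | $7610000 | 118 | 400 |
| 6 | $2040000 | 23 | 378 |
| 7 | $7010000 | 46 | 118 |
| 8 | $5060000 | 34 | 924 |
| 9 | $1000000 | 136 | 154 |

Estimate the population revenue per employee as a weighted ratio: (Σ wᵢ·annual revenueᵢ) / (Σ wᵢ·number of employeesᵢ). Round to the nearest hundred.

Σ wᵢ·y = 160000×601 + 7480000×418 + 5640000×168 + 2950000×638 + 7610000×400 + 2040000×378 + 7010000×118 + 5060000×924 + 1000000×154
  = 96160000 + 3126640000 + 947520000 + 1882100000 + 3044000000 + 771120000 + 827180000 + 4675440000 + 154000000 = 15524160000
Σ wᵢ·x = 82×601 + 75×418 + 172×168 + 128×638 + 118×400 + 23×378 + 46×118 + 34×924 + 136×154
  = 49282 + 31350 + 28896 + 81664 + 47200 + 8694 + 5428 + 31416 + 20944 = 304874
Ratio = 15524160000 / 304874 = 50919.921

50900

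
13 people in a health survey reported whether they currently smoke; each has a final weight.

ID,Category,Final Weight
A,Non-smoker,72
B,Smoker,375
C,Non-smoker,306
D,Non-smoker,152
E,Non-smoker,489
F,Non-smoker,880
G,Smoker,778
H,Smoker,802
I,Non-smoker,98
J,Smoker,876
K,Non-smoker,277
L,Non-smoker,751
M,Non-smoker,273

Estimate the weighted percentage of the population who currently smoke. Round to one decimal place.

46.2

Sum of weights for 'Smoker' = 375 + 778 + 802 + 876 = 2831
Total weight = 6129
Weighted proportion = 2831 / 6129 = 0.46190243 → 46.190243%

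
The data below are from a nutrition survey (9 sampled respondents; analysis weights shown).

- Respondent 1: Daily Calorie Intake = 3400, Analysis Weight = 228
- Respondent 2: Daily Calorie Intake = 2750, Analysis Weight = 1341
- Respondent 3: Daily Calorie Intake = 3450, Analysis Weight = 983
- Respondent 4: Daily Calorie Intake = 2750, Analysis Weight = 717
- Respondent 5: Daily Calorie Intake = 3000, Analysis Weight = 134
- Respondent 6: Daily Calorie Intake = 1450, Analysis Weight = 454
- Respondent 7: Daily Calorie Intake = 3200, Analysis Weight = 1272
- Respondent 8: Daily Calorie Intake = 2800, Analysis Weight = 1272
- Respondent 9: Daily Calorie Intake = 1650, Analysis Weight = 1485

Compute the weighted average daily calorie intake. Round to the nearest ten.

2660

Weighted sum = 3400×228 + 2750×1341 + 3450×983 + 2750×717 + 3000×134 + 1450×454 + 3200×1272 + 2800×1272 + 1650×1485
  = 775200 + 3687750 + 3391350 + 1971750 + 402000 + 658300 + 4070400 + 3561600 + 2450250 = 20968600
Sum of weights = 228 + 1341 + 983 + 717 + 134 + 454 + 1272 + 1272 + 1485 = 7886
Weighted mean = 20968600 / 7886 = 2658.9653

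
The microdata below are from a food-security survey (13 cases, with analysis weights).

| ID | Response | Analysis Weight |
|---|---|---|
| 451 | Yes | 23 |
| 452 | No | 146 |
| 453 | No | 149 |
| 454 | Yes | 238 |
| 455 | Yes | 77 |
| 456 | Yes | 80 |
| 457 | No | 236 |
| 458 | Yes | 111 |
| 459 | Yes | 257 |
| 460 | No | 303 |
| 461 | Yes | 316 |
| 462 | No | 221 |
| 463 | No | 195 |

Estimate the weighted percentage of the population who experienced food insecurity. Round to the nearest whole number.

Sum of weights for 'Yes' = 23 + 238 + 77 + 80 + 111 + 257 + 316 = 1102
Total weight = 2352
Weighted proportion = 1102 / 2352 = 0.46853741 → 46.853741%

47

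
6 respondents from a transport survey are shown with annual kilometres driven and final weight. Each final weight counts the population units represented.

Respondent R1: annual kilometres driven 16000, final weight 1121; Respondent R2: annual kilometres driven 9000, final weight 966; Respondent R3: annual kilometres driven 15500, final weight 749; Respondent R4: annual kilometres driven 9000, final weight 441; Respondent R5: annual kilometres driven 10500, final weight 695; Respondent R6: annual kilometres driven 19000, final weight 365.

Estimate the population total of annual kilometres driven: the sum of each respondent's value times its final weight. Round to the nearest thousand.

Weighted total = 16000×1121 + 9000×966 + 15500×749 + 9000×441 + 10500×695 + 19000×365
  = 56441000

56441000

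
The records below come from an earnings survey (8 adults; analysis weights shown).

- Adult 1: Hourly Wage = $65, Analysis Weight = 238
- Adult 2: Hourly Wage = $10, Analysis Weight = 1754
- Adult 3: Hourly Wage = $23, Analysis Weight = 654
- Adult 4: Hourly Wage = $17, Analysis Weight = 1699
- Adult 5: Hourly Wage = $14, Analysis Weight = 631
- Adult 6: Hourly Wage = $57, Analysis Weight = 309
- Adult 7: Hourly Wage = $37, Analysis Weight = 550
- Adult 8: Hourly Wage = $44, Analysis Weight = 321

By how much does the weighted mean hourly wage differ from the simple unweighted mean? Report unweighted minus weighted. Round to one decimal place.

Unweighted sum = 65 + 10 + 23 + 17 + 14 + 57 + 37 + 44 = 267
Unweighted mean = 267 / 8 = 33.375
Weighted sum = 137856
Sum of weights = 238 + 1754 + 654 + 1699 + 631 + 309 + 550 + 321 = 6156
Weighted mean = 137856 / 6156 = 22.393762
Difference (unweighted minus weighted) = 10.981238

11.0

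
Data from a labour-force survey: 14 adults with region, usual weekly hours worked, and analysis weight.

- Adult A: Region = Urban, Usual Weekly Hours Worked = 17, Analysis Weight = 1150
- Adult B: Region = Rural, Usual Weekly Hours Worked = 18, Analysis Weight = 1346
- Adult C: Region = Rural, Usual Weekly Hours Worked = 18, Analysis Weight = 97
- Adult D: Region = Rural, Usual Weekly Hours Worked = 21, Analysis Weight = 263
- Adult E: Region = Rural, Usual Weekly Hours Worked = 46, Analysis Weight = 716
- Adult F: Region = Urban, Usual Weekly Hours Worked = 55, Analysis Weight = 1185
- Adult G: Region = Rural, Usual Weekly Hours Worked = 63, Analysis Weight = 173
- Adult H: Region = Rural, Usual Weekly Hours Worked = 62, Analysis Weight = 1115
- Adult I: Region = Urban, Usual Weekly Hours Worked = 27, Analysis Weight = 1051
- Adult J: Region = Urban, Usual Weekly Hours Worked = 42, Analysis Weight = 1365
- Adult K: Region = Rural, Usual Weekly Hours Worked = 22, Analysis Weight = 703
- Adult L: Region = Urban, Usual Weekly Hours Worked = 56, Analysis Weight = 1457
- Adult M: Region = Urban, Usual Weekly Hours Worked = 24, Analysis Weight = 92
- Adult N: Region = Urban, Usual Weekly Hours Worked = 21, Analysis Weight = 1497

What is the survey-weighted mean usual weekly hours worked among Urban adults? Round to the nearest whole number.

Urban rows: A, F, I, J, L, M, N
Weighted sum = 17×1150 + 55×1185 + 27×1051 + 42×1365 + 56×1457 + 24×92 + 21×1497
  = 19550 + 65175 + 28377 + 57330 + 81592 + 2208 + 31437 = 285669
Sum of weights = 1150 + 1185 + 1051 + 1365 + 1457 + 92 + 1497 = 7797
Weighted mean = 285669 / 7797 = 36.638322

37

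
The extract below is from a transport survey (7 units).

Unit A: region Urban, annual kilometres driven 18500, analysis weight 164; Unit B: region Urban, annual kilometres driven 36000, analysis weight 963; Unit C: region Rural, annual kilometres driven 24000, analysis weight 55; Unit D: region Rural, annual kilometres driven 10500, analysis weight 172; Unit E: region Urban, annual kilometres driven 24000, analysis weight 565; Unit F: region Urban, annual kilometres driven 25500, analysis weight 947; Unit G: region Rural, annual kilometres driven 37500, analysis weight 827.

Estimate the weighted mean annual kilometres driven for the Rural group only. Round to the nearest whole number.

32389

Rural rows: C, D, G
Weighted sum = 24000×55 + 10500×172 + 37500×827
  = 34138500
Sum of weights = 55 + 172 + 827 = 1054
Weighted mean = 34138500 / 1054 = 32389.469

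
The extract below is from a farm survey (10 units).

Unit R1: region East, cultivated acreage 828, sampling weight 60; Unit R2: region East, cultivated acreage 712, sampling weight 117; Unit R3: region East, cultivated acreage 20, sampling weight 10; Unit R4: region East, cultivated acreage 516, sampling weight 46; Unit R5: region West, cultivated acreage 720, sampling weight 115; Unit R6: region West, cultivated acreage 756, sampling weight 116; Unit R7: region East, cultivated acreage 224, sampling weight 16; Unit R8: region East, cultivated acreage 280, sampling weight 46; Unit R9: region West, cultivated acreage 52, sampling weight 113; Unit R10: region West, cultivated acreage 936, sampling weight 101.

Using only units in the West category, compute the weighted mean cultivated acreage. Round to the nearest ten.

West rows: R5, R6, R9, R10
Weighted sum = 720×115 + 756×116 + 52×113 + 936×101
  = 82800 + 87696 + 5876 + 94536 = 270908
Sum of weights = 115 + 116 + 113 + 101 = 445
Weighted mean = 270908 / 445 = 608.78202

610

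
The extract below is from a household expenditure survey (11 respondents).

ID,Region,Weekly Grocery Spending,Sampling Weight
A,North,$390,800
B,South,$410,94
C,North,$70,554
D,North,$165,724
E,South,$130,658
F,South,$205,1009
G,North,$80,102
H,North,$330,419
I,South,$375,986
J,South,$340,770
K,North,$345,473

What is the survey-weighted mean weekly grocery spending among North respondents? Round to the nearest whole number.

North rows: A, C, D, G, H, K
Weighted sum = 779855
Sum of weights = 3072
Weighted mean = 779855 / 3072 = 253.85905

254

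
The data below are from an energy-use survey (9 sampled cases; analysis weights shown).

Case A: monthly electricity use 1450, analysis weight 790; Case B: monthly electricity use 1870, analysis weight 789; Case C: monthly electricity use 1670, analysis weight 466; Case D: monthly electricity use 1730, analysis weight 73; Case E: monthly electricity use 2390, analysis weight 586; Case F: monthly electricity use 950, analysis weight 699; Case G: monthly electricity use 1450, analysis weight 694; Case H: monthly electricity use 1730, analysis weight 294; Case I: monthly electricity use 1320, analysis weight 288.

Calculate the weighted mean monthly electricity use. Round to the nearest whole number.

Weighted sum = 1450×790 + 1870×789 + 1670×466 + 1730×73 + 2390×586 + 950×699 + 1450×694 + 1730×294 + 1320×288
  = 7485110
Sum of weights = 790 + 789 + 466 + 73 + 586 + 699 + 694 + 294 + 288 = 4679
Weighted mean = 7485110 / 4679 = 1599.7243

1600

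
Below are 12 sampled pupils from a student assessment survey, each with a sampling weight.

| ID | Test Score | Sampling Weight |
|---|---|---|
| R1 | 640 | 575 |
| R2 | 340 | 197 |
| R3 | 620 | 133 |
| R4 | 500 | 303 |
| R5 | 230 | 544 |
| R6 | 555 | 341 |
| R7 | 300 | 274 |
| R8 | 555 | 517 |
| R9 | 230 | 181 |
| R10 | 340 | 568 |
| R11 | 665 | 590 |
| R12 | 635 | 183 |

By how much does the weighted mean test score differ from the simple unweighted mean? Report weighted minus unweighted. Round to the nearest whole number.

8

Unweighted sum = 5610
Unweighted mean = 5610 / 12 = 467.5
Weighted sum = 640×575 + 340×197 + 620×133 + 500×303 + 230×544 + 555×341 + 300×274 + 555×517 + 230×181 + 340×568 + 665×590 + 635×183
  = 368000 + 66980 + 82460 + 151500 + 125120 + 189255 + 82200 + 286935 + 41630 + 193120 + 392350 + 116205 = 2095755
Sum of weights = 575 + 197 + 133 + 303 + 544 + 341 + 274 + 517 + 181 + 568 + 590 + 183 = 4406
Weighted mean = 2095755 / 4406 = 475.65933
Difference (weighted minus unweighted) = 8.1593282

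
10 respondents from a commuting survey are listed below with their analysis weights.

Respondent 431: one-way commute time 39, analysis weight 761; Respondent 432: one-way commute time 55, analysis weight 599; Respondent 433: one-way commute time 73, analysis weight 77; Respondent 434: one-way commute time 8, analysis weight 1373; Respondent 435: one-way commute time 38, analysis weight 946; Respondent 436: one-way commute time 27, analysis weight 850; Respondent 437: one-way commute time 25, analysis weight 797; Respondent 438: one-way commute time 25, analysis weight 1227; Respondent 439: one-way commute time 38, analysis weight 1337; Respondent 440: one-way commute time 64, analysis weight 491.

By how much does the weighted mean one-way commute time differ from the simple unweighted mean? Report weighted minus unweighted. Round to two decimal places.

Unweighted sum = 39 + 55 + 73 + 8 + 38 + 27 + 25 + 25 + 38 + 64 = 392
Unweighted mean = 392 / 10 = 39.2
Weighted sum = 270957
Sum of weights = 8458
Weighted mean = 270957 / 8458 = 32.035588
Difference (weighted minus unweighted) = -7.1644124

-7.16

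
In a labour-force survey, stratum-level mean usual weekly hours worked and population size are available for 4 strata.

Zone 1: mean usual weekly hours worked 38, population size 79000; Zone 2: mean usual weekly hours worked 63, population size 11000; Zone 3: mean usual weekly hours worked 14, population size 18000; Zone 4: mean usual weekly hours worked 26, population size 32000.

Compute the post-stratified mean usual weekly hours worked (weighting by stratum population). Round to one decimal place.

Σ Nₕ·x̄ₕ = 38×79000 + 63×11000 + 14×18000 + 26×32000
  = 3002000 + 693000 + 252000 + 832000 = 4779000
Σ Nₕ = 79000 + 11000 + 18000 + 32000 = 140000
Overall mean = 4779000 / 140000 = 34.135714

34.1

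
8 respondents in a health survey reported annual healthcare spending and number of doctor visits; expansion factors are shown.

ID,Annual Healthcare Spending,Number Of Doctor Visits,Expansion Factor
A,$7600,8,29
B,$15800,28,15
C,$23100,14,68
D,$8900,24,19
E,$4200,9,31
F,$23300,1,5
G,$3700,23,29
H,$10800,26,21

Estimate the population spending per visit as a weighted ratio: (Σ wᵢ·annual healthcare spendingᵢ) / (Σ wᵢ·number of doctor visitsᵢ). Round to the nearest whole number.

Σ wᵢ·y = 7600×29 + 15800×15 + 23100×68 + 8900×19 + 4200×31 + 23300×5 + 3700×29 + 10800×21
  = 2778100
Σ wᵢ·x = 8×29 + 28×15 + 14×68 + 24×19 + 9×31 + 1×5 + 23×29 + 26×21
  = 232 + 420 + 952 + 456 + 279 + 5 + 667 + 546 = 3557
Ratio = 2778100 / 3557 = 781.02333

781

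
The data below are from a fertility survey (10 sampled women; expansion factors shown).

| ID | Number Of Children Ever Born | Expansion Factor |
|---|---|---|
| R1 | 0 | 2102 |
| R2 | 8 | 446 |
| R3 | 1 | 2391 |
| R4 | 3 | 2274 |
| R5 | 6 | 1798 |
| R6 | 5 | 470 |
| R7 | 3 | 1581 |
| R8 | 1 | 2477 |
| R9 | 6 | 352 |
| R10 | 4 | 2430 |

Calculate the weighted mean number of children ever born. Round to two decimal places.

2.76

Weighted sum = 0×2102 + 8×446 + 1×2391 + 3×2274 + 6×1798 + 5×470 + 3×1581 + 1×2477 + 6×352 + 4×2430
  = 0 + 3568 + 2391 + 6822 + 10788 + 2350 + 4743 + 2477 + 2112 + 9720 = 44971
Sum of weights = 2102 + 446 + 2391 + 2274 + 1798 + 470 + 1581 + 2477 + 352 + 2430 = 16321
Weighted mean = 44971 / 16321 = 2.7554071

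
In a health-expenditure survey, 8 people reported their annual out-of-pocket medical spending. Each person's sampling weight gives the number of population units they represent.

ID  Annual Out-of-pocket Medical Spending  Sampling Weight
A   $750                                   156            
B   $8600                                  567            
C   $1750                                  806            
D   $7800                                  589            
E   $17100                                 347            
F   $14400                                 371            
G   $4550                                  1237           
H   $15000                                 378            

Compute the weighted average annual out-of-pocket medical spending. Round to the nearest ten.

7540

Weighted sum = 750×156 + 8600×567 + 1750×806 + 7800×589 + 17100×347 + 14400×371 + 4550×1237 + 15000×378
  = 117000 + 4876200 + 1410500 + 4594200 + 5933700 + 5342400 + 5628350 + 5670000 = 33572350
Sum of weights = 156 + 567 + 806 + 589 + 347 + 371 + 1237 + 378 = 4451
Weighted mean = 33572350 / 4451 = 7542.6533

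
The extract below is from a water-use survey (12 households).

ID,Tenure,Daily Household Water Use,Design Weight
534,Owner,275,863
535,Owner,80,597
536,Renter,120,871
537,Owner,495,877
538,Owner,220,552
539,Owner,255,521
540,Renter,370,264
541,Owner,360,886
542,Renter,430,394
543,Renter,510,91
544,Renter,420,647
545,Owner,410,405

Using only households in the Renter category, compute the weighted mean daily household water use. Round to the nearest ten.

Renter rows: 536, 540, 542, 543, 544
Weighted sum = 120×871 + 370×264 + 430×394 + 510×91 + 420×647
  = 104520 + 97680 + 169420 + 46410 + 271740 = 689770
Sum of weights = 871 + 264 + 394 + 91 + 647 = 2267
Weighted mean = 689770 / 2267 = 304.26555

300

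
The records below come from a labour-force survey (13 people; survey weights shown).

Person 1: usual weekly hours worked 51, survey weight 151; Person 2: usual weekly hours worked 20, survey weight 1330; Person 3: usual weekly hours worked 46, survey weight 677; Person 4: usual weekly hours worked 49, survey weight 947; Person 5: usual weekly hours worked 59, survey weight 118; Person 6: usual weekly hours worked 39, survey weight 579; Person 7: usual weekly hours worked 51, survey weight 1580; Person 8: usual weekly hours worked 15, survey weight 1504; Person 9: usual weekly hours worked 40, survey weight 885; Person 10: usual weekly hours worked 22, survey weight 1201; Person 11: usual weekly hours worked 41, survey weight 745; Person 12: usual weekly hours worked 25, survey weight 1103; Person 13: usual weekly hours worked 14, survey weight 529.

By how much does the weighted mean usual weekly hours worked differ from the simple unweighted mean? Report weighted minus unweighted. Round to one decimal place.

-3.5

Unweighted sum = 472
Unweighted mean = 472 / 13 = 36.307692
Weighted sum = 371877
Sum of weights = 11349
Weighted mean = 371877 / 11349 = 32.76738
Difference (weighted minus unweighted) = -3.5403119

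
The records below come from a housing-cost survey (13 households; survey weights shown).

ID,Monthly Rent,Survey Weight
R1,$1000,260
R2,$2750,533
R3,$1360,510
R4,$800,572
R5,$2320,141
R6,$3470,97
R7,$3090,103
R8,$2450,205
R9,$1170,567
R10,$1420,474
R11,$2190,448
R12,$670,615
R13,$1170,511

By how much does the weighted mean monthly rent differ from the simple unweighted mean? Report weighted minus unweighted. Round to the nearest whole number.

-309

Unweighted sum = 23860
Unweighted mean = 23860 / 13 = 1835.3846
Weighted sum = 7688690
Sum of weights = 5036
Weighted mean = 7688690 / 5036 = 1526.7454
Difference (weighted minus unweighted) = -308.63918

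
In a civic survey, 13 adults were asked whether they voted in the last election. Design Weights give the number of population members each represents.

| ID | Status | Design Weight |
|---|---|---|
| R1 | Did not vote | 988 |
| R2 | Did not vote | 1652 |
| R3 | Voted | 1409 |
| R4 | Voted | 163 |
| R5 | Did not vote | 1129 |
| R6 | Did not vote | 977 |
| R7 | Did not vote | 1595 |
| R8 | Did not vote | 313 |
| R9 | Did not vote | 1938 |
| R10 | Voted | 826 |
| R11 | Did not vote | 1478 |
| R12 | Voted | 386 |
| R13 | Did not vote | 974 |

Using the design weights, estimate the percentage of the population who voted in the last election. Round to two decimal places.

20.13

Sum of weights for 'Voted' = 1409 + 163 + 826 + 386 = 2784
Total weight = 13828
Weighted proportion = 2784 / 13828 = 0.20133063 → 20.133063%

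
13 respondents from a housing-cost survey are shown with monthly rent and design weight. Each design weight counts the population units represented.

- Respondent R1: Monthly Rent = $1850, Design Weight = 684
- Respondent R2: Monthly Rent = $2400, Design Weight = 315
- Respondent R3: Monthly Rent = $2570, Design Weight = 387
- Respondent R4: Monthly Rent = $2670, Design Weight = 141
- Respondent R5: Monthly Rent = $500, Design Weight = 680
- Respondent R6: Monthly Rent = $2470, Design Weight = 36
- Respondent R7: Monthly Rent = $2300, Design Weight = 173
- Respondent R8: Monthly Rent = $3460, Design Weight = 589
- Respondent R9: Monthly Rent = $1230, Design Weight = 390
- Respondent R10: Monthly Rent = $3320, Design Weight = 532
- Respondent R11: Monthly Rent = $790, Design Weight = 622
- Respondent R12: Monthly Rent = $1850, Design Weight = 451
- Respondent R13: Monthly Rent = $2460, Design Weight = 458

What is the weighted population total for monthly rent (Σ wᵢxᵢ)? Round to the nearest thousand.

10956000

Weighted total = 10955570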